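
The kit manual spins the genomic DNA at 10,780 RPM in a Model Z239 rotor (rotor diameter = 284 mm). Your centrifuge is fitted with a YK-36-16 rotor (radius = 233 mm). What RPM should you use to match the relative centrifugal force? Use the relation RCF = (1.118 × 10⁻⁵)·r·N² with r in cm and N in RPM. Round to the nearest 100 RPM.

8400 RPM

Original rotor: r = 284 mm / 2 = 142 mm = 14.2 cm
RCF = 1.118 × 10⁻⁵ × r × N²
RCF_original = 1.118 × 10⁻⁵ × 14.2 × (10780)² = 1.118 × 10⁻⁵ × 14.2 × 116,208,400 ≈ 18,448.8 × g
Your rotor: r = 233 mm = 23.3 cm
18,448.8 = 1.118 × 10⁻⁵ × 23.3 × N²
N² = 18,448.8 / (26.0494 × 10⁻⁵) = 70,822,361
N ≈ √70,822,361 ≈ 8,415.6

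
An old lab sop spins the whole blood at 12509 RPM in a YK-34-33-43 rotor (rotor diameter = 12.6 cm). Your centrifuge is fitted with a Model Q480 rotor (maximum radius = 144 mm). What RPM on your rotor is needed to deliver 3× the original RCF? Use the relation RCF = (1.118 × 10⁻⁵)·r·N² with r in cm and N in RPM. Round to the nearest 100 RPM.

14300 RPM

Original rotor: r = 12.6 / 2 = 6.3 cm
RCF_original = 1.118 × 10⁻⁵ × 6.3 × (12509)² = 1.118 × 10⁻⁵ × 6.3 × 156,475,081 ≈ 11,021.2 × g
Target RCF = 3 × 11,021.2 ≈ 33,063.6 × g
Your rotor: r = 144 mm = 14.4 cm
33,063.6 = 1.118 × 10⁻⁵ × 14.4 × N²
N² = 33,063.6 / (16.0992 × 10⁻⁵) = 205,374,180
N ≈ √205,374,180 ≈ 14,330.9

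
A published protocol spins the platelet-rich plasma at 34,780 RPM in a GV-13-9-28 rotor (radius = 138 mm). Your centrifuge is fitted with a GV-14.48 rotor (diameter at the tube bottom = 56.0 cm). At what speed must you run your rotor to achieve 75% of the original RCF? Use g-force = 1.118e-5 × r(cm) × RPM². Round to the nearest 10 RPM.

21150 RPM

Original rotor: r = 138 mm = 13.8 cm
RCF_original = 1.118 × 10⁻⁵ × 13.8 × (34780)² = 1.118 × 10⁻⁵ × 13.8 × 1,209,648,400 ≈ 186,629.4 × g
Target RCF = 0.75 × 186,629.4 ≈ 139,972 × g
Your rotor: r = 56.0 / 2 = 28 cm
139,972 = 1.118 × 10⁻⁵ × 28 × N²
N² = 139,972 / (31.304 × 10⁻⁵) = 447,137,746
N ≈ √447,137,746 ≈ 21,145.6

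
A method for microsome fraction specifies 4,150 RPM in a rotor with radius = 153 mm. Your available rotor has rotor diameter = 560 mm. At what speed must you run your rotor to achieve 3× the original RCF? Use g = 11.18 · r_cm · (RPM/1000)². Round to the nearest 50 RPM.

Original rotor: r = 153 mm = 15.3 cm
RCF_original = 11.18 × 15.3 × (4.15)² = 11.18 × 15.3 × 17.2225 ≈ 2,946 × g
Target RCF = 3 × 2,946 ≈ 8,838 × g
Your rotor: r = 560 mm / 2 = 280 mm = 28 cm
8,838 = 11.18 × 28 × (N/1000)²
(N/1000)² = 8,838 / 313.04 = 28.23281
N = 1000 × √28.23281 ≈ 5,313.5

≈ 5300 RPM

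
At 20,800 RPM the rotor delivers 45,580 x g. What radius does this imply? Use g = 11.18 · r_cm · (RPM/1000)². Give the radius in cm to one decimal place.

≈ 9.4 cm

45580 = 11.18 × r × (20.8)²
r = 45580 / (11.18 × 432.64) = 45580 / 4836.915 ≈ 9.423 cm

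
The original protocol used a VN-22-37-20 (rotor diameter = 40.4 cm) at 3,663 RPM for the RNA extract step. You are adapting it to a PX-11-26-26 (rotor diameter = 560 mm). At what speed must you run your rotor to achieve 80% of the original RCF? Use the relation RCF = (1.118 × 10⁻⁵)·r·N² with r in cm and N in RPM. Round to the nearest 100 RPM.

2800 RPM

Original rotor: r = 40.4 / 2 = 20.2 cm
RCF = 1.118 × 10⁻⁵ × r × N²
RCF_original = 1.118 × 10⁻⁵ × 20.2 × (3663)² = 1.118 × 10⁻⁵ × 20.2 × 13,417,569 ≈ 3,030.2 × g
Target RCF = 0.8 × 3,030.2 ≈ 2,424.2 × g
Your rotor: r = 560 mm / 2 = 280 mm = 28 cm
2,424.2 = 1.118 × 10⁻⁵ × 28 × N²
N² = 2,424.2 / (31.304 × 10⁻⁵) = 7,744,058
N ≈ √7,744,058 ≈ 2,782.8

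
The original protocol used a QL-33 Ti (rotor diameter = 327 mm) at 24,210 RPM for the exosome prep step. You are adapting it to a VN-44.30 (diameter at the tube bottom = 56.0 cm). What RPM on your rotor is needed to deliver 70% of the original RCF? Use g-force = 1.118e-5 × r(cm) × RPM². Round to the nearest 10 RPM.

≈ 15480 RPM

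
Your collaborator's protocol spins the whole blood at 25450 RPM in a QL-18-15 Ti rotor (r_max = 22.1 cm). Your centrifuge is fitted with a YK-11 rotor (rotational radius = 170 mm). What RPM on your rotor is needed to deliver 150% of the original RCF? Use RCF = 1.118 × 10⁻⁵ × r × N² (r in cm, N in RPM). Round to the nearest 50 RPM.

RCF_original = 1.118 × 10⁻⁵ × 22.1 × (25450)² = 1.118 × 10⁻⁵ × 22.1 × 647,702,500 ≈ 160,033 × g
Target RCF = 1.5 × 160,033 ≈ 240,049.5 × g
Your rotor: r = 170 mm = 17.0 cm
240,049.5 = 1.118 × 10⁻⁵ × 17 × N²
N² = 240,049.5 / (19.006 × 10⁻⁵) = 1,263,019,573
N ≈ √1,263,019,573 ≈ 35,539.0

≈ 35550 RPM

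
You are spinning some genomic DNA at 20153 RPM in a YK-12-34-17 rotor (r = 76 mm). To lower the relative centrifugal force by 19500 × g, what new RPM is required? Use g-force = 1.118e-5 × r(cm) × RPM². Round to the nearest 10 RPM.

13290 RPM

r = 76 mm = 7.6 cm
Current RCF = 1.118 × 10⁻⁵ × 7.6 × (20153)² = 1.118 × 10⁻⁵ × 7.6 × 406,143,409 ≈ 34,509.2 × g
Target RCF = 34,509.2 − 19,500 = 15,009.2 × g
N² = 15,009.2 / (8.4968 × 10⁻⁵) = 176,645,325
N ≈ √176,645,325 ≈ 13,290.8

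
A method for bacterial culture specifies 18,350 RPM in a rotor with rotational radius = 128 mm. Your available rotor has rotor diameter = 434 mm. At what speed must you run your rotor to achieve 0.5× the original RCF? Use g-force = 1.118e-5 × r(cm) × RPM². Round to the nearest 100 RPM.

10000 RPM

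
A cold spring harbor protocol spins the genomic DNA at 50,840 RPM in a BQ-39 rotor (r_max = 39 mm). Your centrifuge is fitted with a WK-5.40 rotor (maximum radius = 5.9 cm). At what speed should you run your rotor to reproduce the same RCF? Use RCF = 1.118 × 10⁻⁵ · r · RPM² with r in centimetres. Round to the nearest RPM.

41334 RPM

Original rotor: r = 39 mm = 3.9 cm
RCF_original = 1.118 × 10⁻⁵ × 3.9 × (50840)² = 1.118 × 10⁻⁵ × 3.9 × 2,584,705,600 ≈ 112,698.3 × g
112,698.3 = 1.118 × 10⁻⁵ × 5.9 × N²
N² = 112,698.3 / (6.5962 × 10⁻⁵) = 1,708,533,701
N ≈ √1,708,533,701 ≈ 41,334.4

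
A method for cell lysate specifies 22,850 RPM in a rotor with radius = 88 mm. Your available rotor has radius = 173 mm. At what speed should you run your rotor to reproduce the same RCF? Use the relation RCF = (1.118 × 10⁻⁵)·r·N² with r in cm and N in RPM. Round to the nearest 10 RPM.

Original rotor: r = 88 mm = 8.8 cm
RCF_original = 1.118 × 10⁻⁵ × 8.8 × (22850)² = 1.118 × 10⁻⁵ × 8.8 × 522,122,500 ≈ 51,368.5 × g
Your rotor: r = 173 mm = 17.3 cm
51,368.5 = 1.118 × 10⁻⁵ × 17.3 × N²
N² = 51,368.5 / (19.3414 × 10⁻⁵) = 265,588,323
N ≈ √265,588,323 ≈ 16,296.9

≈ 16300 RPM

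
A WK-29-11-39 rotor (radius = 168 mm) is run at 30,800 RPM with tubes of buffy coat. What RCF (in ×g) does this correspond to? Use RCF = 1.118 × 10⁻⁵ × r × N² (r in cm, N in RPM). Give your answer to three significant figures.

r = 168 mm = 16.8 cm
RCF = 1.118 × 10⁻⁵ × 16.8 × (30800)² = 1.118 × 10⁻⁵ × 16.8 × 948,640,000 ≈ 178,177.4 × g

≈ 178000 ×g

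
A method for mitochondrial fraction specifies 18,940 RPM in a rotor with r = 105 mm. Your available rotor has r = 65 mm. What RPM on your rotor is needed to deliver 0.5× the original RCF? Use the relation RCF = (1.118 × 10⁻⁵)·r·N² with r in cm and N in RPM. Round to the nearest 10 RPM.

17020 RPM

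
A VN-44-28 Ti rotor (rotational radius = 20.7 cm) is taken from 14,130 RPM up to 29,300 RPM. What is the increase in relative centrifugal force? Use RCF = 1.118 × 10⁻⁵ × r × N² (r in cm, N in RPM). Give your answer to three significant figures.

≈ 152000 × g

RCF₁ = 1.118 × 10⁻⁵ × 20.7 × (14130)² = 1.118 × 10⁻⁵ × 20.7 × 199,656,900 ≈ 46,205.8 × g
RCF₂ = 1.118 × 10⁻⁵ × 20.7 × (29300)² = 1.118 × 10⁻⁵ × 20.7 × 858,490,000 ≈ 198,676.9 × g
Increase = 198,676.9 − 46,205.8 = 152,471.1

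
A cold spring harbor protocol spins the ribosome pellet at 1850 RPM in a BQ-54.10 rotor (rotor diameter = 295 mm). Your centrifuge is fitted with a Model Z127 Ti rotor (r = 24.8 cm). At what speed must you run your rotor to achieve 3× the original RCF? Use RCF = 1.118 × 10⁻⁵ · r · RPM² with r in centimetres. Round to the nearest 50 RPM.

2450 RPM

Original rotor: r = 295 mm / 2 = 147.5 mm = 14.75 cm
RCF = 1.118 × 10⁻⁵ × r × N²
RCF_original = 1.118 × 10⁻⁵ × 14.75 × (1850)² = 1.118 × 10⁻⁵ × 14.75 × 3,422,500 ≈ 564.4 × g
Target RCF = 3 × 564.4 ≈ 1,693.2 × g
1,693.2 = 1.118 × 10⁻⁵ × 24.8 × N²
N² = 1,693.2 / (27.7264 × 10⁻⁵) = 6,106,815
N ≈ √6,106,815 ≈ 2,471.2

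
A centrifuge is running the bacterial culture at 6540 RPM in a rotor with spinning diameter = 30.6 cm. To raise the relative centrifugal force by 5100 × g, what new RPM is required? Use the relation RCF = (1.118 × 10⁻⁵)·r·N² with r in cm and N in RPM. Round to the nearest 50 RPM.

≈ 8500 RPM

r = 30.6 / 2 = 15.3 cm
Current RCF = 1.118 × 10⁻⁵ × 15.3 × (6540)² = 1.118 × 10⁻⁵ × 15.3 × 42,771,600 ≈ 7,316.3 × g
Target RCF = 7,316.3 + 5,100 = 12,416.3 × g
N² = 12,416.3 / (17.1054 × 10⁻⁵) = 72,587,019
N ≈ √72,587,019 ≈ 8,519.8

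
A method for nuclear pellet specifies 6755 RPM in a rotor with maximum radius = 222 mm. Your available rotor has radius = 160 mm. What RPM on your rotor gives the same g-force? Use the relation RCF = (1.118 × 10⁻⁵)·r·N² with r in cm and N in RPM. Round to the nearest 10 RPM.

Original rotor: r = 222 mm = 22.2 cm
RCF = 1.118 × 10⁻⁵ × r × N²
RCF_original = 1.118 × 10⁻⁵ × 22.2 × (6755)² = 1.118 × 10⁻⁵ × 22.2 × 45,630,025 ≈ 11,325.2 × g
Your rotor: r = 160 mm = 16.0 cm
11,325.2 = 1.118 × 10⁻⁵ × 16 × N²
N² = 11,325.2 / (17.888 × 10⁻⁵) = 63,311,717
N ≈ √63,311,717 ≈ 7,956.9

7960 RPM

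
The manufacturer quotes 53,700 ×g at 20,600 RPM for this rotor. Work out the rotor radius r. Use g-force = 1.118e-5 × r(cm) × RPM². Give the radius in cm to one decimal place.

r ≈ 11.3 cm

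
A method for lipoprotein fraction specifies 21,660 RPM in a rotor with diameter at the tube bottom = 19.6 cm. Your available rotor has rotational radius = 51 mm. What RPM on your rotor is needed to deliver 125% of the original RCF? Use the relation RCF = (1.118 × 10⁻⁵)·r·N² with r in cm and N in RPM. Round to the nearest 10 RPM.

Original rotor: r = 19.6 / 2 = 9.8 cm
RCF_original = 1.118 × 10⁻⁵ × 9.8 × (21660)² = 1.118 × 10⁻⁵ × 9.8 × 469,155,600 ≈ 51,402.6 × g
Target RCF = 1.25 × 51,402.6 ≈ 64,253.2 × g
Your rotor: r = 51 mm = 5.1 cm
64,253.2 = 1.118 × 10⁻⁵ × 5.1 × N²
N² = 64,253.2 / (5.7018 × 10⁻⁵) = 1,126,893,262
N ≈ √1,126,893,262 ≈ 33,569.2

33570 RPM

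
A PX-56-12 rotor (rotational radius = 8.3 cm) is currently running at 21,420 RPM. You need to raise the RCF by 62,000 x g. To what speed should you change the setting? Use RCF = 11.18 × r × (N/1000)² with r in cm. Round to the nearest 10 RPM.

Current RCF = 11.18 × 8.3 × (21.42)² = 11.18 × 8.3 × 458.8164 ≈ 42,575.4 × g
Target RCF = 42,575.4 + 62,000 = 104,575.4 × g
(N/1000)² = 104,575.4 / 92.794 = 1126.963
N = 1000 × √1126.963 ≈ 33,570.3

N₂ ≈ 33570 RPM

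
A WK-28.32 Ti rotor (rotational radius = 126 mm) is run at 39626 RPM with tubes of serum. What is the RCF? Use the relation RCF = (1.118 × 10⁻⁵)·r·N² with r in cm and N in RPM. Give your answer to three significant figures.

221000 g

r = 126 mm = 12.6 cm
RCF = 1.118 × 10⁻⁵ × 12.6 × (39626)² = 1.118 × 10⁻⁵ × 12.6 × 1,570,219,876 ≈ 221,193.7 × g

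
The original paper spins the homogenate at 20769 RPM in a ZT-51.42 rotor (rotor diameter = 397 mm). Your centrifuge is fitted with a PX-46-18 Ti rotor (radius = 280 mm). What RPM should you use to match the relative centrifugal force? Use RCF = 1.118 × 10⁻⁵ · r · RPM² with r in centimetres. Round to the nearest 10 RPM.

≈ 17490 RPM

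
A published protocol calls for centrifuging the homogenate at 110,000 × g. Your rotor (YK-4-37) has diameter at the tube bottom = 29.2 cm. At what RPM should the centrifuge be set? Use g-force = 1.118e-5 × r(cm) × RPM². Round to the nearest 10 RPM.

r = 29.2 / 2 = 14.6 cm
110,000 = 1.118 × 10⁻⁵ × 14.6 × N²
N² = 110,000 / (16.3228 × 10⁻⁵) = 673,903,987
N ≈ √673,903,987 ≈ 25,959.7

N ≈ 25960 RPM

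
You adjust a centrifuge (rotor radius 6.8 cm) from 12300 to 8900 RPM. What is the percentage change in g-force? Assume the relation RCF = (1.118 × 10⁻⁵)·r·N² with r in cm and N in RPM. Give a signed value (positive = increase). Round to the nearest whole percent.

RCF ∝ N², so the ratio is (8900/12300)² = (0.723577)² = 0.5236.
Change = 0.5236 − 1 = -0.4764 → -47.6%.

-48%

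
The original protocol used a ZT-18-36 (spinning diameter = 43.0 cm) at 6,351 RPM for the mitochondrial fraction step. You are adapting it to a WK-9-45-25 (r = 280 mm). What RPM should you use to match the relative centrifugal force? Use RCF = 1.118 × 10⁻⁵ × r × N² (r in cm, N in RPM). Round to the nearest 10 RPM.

5570 RPM

Original rotor: r = 43.0 / 2 = 21.5 cm
RCF = 1.118 × 10⁻⁵ × r × N²
RCF_original = 1.118 × 10⁻⁵ × 21.5 × (6351)² = 1.118 × 10⁻⁵ × 21.5 × 40,335,201 ≈ 9,695.4 × g
Your rotor: r = 280 mm = 28.0 cm
9,695.4 = 1.118 × 10⁻⁵ × 28 × N²
N² = 9,695.4 / (31.304 × 10⁻⁵) = 30,971,761
N ≈ √30,971,761 ≈ 5,565.2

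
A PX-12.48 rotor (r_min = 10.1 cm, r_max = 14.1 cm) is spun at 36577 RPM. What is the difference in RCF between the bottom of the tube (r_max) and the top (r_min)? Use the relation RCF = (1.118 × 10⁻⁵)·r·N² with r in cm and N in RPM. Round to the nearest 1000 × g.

60000 g

RCF_max = 1.118 × 10⁻⁵ × 14.1 × (36577)² = 1.118 × 10⁻⁵ × 14.1 × 1,337,876,929 ≈ 210,900.2 × g
RCF_min = 1.118 × 10⁻⁵ × 10.1 × (36577)² = 1.118 × 10⁻⁵ × 10.1 × 1,337,876,929 ≈ 151,070.4 × g
ΔRCF = 210,900.2 − 151,070.4 = 59,829.8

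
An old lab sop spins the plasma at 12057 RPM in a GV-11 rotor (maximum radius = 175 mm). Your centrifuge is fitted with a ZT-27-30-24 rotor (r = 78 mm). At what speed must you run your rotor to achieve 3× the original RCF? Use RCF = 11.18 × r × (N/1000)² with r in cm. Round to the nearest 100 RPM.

31300 RPM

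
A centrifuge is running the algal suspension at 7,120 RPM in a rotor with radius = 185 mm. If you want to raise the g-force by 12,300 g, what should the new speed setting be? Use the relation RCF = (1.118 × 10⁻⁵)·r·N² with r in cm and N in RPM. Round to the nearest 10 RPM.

N₂ ≈ 10500 RPM

r = 185 mm = 18.5 cm
Current RCF = 1.118 × 10⁻⁵ × 18.5 × (7120)² = 1.118 × 10⁻⁵ × 18.5 × 50,694,400 ≈ 10,485.1 × g
Target RCF = 10,485.1 + 12,300 = 22,785.1 × g
N² = 22,785.1 / (20.683 × 10⁻⁵) = 110,163,419
N ≈ √110,163,419 ≈ 10,495.9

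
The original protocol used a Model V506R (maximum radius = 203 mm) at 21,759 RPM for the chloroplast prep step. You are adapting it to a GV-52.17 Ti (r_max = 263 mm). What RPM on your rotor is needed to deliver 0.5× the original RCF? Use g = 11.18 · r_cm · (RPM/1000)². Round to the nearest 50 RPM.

Original rotor: r = 203 mm = 20.3 cm
RCF_original = 11.18 × 20.3 × (21.759)² = 11.18 × 20.3 × 473.454081 ≈ 107,452.3 × g
Target RCF = 0.5 × 107,452.3 ≈ 53,726.2 × g
Your rotor: r = 263 mm = 26.3 cm
53,726.2 = 11.18 × 26.3 × (N/1000)²
(N/1000)² = 53,726.2 / 294.034 = 182.721
N = 1000 × √182.721 ≈ 13,517.4

13500 RPM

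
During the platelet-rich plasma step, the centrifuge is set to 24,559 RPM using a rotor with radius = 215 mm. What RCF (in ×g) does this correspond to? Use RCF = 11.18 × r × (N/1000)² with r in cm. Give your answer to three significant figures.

145000 ×g

r = 215 mm = 21.5 cm
RCF = 11.18 × r × (N/1000)²
RCF = 11.18 × 21.5 × (24.559)² = 11.18 × 21.5 × 603.144481 ≈ 144,977.8 × g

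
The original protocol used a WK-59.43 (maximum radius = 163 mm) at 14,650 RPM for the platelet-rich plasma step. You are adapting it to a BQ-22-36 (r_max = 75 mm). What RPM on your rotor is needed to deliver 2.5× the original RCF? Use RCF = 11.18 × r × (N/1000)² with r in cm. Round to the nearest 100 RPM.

Original rotor: r = 163 mm = 16.3 cm
RCF = 11.18 × r × (N/1000)²
RCF_original = 11.18 × 16.3 × (14.65)² = 11.18 × 16.3 × 214.6225 ≈ 39,111.5 × g
Target RCF = 2.5 × 39,111.5 ≈ 97,778.8 × g
Your rotor: r = 75 mm = 7.5 cm
97,778.8 = 11.18 × 7.5 × (N/1000)²
(N/1000)² = 97,778.8 / 83.85 = 1166.116
N = 1000 × √1166.116 ≈ 34,148.4

34100 RPM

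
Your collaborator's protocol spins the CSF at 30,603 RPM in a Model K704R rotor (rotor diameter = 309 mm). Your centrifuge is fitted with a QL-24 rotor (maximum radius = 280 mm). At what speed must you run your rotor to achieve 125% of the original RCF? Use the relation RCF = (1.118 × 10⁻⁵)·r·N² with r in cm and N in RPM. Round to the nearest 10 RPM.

Original rotor: r = 309 mm / 2 = 154.5 mm = 15.45 cm
RCF_original = 1.118 × 10⁻⁵ × 15.45 × (30603)² = 1.118 × 10⁻⁵ × 15.45 × 936,543,609 ≈ 161,770.1 × g
Target RCF = 1.25 × 161,770.1 ≈ 202,212.6 × g
Your rotor: r = 280 mm = 28.0 cm
202,212.6 = 1.118 × 10⁻⁵ × 28 × N²
N² = 202,212.6 / (31.304 × 10⁻⁵) = 645,964,094
N ≈ √645,964,094 ≈ 25,415.8

25420 RPM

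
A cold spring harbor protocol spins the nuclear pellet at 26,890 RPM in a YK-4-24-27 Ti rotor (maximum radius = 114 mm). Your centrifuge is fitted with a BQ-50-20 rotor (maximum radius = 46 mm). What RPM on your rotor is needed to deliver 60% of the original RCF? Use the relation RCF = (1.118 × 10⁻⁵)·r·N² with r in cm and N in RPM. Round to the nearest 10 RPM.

Original rotor: r = 114 mm = 11.4 cm
RCF = 1.118 × 10⁻⁵ × r × N²
RCF_original = 1.118 × 10⁻⁵ × 11.4 × (26890)² = 1.118 × 10⁻⁵ × 11.4 × 723,072,100 ≈ 92,157 × g
Target RCF = 0.6 × 92,157 ≈ 55,294.2 × g
Your rotor: r = 46 mm = 4.6 cm
55,294.2 = 1.118 × 10⁻⁵ × 4.6 × N²
N² = 55,294.2 / (5.1428 × 10⁻⁵) = 1,075,176,946
N ≈ √1,075,176,946 ≈ 32,789.9

≈ 32790 RPM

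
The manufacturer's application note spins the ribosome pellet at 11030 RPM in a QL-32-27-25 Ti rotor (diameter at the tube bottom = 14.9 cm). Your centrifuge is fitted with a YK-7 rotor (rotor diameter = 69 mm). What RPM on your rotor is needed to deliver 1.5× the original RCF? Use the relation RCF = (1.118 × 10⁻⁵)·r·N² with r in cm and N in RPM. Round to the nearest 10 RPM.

19850 RPM

Original rotor: r = 14.9 / 2 = 7.45 cm
RCF = 1.118 × 10⁻⁵ × r × N²
RCF_original = 1.118 × 10⁻⁵ × 7.45 × (11030)² = 1.118 × 10⁻⁵ × 7.45 × 121,660,900 ≈ 10,133.3 × g
Target RCF = 1.5 × 10,133.3 ≈ 15,199.9 × g
Your rotor: r = 69 mm / 2 = 34.5 mm = 3.45 cm
15,199.9 = 1.118 × 10⁻⁵ × 3.45 × N²
N² = 15,199.9 / (3.8571 × 10⁻⁵) = 394,075,860
N ≈ √394,075,860 ≈ 19,851.3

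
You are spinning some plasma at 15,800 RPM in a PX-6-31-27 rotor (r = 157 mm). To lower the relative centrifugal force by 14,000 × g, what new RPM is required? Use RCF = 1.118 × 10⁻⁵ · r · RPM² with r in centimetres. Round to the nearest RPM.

r = 157 mm = 15.7 cm
Current RCF = 1.118 × 10⁻⁵ × 15.7 × (15800)² = 1.118 × 10⁻⁵ × 15.7 × 249,640,000 ≈ 43,818.3 × g
Target RCF = 43,818.3 − 14,000 = 29,818.3 × g
N² = 29,818.3 / (17.5526 × 10⁻⁵) = 169,879,676
N ≈ √169,879,676 ≈ 13,033.8

13034 RPM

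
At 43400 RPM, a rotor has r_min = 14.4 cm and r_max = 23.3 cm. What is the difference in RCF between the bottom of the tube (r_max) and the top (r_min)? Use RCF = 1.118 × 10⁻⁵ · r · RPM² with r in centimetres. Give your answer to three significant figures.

187000 × g

ΔRCF = 1.118 × 10⁻⁵ × (r_max − r_min) × N² = 1.118 × 10⁻⁵ × 8.9 × 1,883,560,000 ≈ 187,418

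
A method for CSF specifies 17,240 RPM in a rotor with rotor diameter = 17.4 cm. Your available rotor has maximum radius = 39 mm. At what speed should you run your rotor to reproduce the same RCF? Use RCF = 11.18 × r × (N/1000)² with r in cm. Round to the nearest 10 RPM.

25750 RPM

Original rotor: r = 17.4 / 2 = 8.7 cm
RCF_original = 11.18 × 8.7 × (17.24)² = 11.18 × 8.7 × 297.2176 ≈ 28,909.2 × g
Your rotor: r = 39 mm = 3.9 cm
28,909.2 = 11.18 × 3.9 × (N/1000)²
(N/1000)² = 28,909.2 / 43.602 = 663.0246
N = 1000 × √663.0246 ≈ 25,749.3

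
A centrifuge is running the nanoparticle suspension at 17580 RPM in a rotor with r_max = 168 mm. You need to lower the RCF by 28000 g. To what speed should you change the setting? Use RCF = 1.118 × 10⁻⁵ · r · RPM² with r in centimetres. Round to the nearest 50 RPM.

12650 RPM

r = 168 mm = 16.8 cm
Current RCF = 1.118 × 10⁻⁵ × 16.8 × (17580)² = 1.118 × 10⁻⁵ × 16.8 × 309,056,400 ≈ 58,048.2 × g
Target RCF = 58,048.2 − 28,000 = 30,048.2 × g
N² = 30,048.2 / (18.7824 × 10⁻⁵) = 159,980,620
N ≈ √159,980,620 ≈ 12,648.3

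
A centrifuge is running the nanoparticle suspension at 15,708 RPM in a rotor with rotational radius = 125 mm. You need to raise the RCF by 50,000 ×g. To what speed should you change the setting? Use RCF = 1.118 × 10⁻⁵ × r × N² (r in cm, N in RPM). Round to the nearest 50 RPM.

N₂ ≈ 24600 RPM

r = 125 mm = 12.5 cm
Current RCF = 1.118 × 10⁻⁵ × 12.5 × (15708)² = 1.118 × 10⁻⁵ × 12.5 × 246,741,264 ≈ 34,482.1 × g
Target RCF = 34,482.1 + 50,000 = 84,482.1 × g
N² = 84,482.1 / (13.975 × 10⁻⁵) = 604,523,077
N ≈ √604,523,077 ≈ 24,587.1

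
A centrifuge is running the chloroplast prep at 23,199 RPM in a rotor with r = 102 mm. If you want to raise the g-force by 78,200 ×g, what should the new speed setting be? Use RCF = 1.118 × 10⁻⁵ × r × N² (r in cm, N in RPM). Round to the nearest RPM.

≈ 34985 RPM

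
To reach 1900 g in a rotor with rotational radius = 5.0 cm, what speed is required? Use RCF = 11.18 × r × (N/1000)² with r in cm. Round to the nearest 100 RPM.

1,900 = 11.18 × 5 × (N/1000)²
(N/1000)² = 1,900 / 55.9 = 33.98927
N = 1000 × √33.98927 ≈ 5,830.0

≈ 5800 RPM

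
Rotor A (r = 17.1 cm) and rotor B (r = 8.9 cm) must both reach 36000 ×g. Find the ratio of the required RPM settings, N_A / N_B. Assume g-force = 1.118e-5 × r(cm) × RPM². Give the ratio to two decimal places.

0.72

At fixed RCF, N ∝ 1/√r, so N_A/N_B = √(r_B/r_A) = √(8.9/17.1) = √0.520468 = 0.7214.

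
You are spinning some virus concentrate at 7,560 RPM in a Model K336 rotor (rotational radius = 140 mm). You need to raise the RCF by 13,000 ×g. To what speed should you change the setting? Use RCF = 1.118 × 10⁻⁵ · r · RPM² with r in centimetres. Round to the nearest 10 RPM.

r = 140 mm = 14.0 cm
Current RCF = 1.118 × 10⁻⁵ × 14 × (7560)² = 1.118 × 10⁻⁵ × 14 × 57,153,600 ≈ 8,945.7 × g
Target RCF = 8,945.7 + 13,000 = 21,945.7 × g
N² = 21,945.7 / (15.652 × 10⁻⁵) = 140,210,197
N ≈ √140,210,197 ≈ 11,841.0

≈ 11840 RPM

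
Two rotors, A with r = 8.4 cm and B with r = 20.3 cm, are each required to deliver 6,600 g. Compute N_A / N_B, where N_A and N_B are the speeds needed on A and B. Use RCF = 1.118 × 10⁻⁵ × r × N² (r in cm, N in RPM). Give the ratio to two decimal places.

At fixed RCF, N ∝ 1/√r, so N_A/N_B = √(r_B/r_A) = √(20.3/8.4) = √2.416667 = 1.5546.

1.55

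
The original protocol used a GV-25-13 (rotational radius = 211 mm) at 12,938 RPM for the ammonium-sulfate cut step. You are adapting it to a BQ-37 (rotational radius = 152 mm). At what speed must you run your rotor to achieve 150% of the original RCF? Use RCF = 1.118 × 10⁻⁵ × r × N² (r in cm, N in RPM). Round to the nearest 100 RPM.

≈ 18700 RPM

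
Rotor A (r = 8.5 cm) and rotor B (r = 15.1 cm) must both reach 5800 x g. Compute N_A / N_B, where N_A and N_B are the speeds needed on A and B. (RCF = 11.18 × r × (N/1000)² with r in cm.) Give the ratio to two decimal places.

At fixed RCF, N ∝ 1/√r, so N_A/N_B = √(r_B/r_A) = √(15.1/8.5) = √1.776471 = 1.3328.

1.33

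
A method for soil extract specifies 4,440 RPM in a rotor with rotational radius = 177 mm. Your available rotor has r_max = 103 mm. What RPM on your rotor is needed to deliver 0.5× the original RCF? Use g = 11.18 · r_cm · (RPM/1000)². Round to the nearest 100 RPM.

Original rotor: r = 177 mm = 17.7 cm
RCF_original = 11.18 × 17.7 × (4.44)² = 11.18 × 17.7 × 19.7136 ≈ 3,901 × g
Target RCF = 0.5 × 3,901 ≈ 1,950.5 × g
Your rotor: r = 103 mm = 10.3 cm
1,950.5 = 11.18 × 10.3 × (N/1000)²
(N/1000)² = 1,950.5 / 115.154 = 16.93819
N = 1000 × √16.93819 ≈ 4,115.6

4100 RPM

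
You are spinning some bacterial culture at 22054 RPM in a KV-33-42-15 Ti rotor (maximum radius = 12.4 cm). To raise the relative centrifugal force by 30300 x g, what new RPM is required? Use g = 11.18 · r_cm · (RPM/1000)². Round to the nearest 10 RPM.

Current RCF = 11.18 × 12.4 × (22.054)² = 11.18 × 12.4 × 486.378916 ≈ 67,427.7 × g
Target RCF = 67,427.7 + 30,300 = 97,727.7 × g
(N/1000)² = 97,727.7 / 138.632 = 704.9433
N = 1000 × √704.9433 ≈ 26,550.8

≈ 26550 RPM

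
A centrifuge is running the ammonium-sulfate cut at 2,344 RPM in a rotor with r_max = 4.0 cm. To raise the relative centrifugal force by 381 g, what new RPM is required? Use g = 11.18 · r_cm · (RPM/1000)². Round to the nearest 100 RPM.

3700 RPM

Current RCF = 11.18 × 4 × (2.344)² = 11.18 × 4 × 5.494336 ≈ 245.7 × g
Target RCF = 245.7 + 381 = 626.7 × g
(N/1000)² = 626.7 / 44.72 = 14.01386
N = 1000 × √14.01386 ≈ 3,743.5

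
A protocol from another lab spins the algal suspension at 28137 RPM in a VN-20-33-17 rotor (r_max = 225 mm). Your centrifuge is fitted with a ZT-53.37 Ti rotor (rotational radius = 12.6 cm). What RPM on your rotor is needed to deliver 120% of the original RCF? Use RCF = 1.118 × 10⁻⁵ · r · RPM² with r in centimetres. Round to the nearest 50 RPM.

Original rotor: r = 225 mm = 22.5 cm
RCF = 1.118 × 10⁻⁵ × r × N²
RCF_original = 1.118 × 10⁻⁵ × 22.5 × (28137)² = 1.118 × 10⁻⁵ × 22.5 × 791,690,769 ≈ 199,149.8 × g
Target RCF = 1.2 × 199,149.8 ≈ 238,979.8 × g
238,979.8 = 1.118 × 10⁻⁵ × 12.6 × N²
N² = 238,979.8 / (14.0868 × 10⁻⁵) = 1,696,480,393
N ≈ √1,696,480,393 ≈ 41,188.4

41200 RPM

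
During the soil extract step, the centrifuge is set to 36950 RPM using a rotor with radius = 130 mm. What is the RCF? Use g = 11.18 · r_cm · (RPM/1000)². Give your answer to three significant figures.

r = 130 mm = 13.0 cm
RCF = 11.18 × r × (N/1000)²
RCF = 11.18 × 13 × (36.95)² = 11.18 × 13 × 1,365.3025 ≈ 198,433.1 × g

198000 g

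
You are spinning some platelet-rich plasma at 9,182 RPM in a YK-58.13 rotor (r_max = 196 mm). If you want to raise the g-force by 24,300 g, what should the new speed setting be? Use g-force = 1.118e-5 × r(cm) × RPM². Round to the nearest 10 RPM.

r = 196 mm = 19.6 cm
Current RCF = 1.118 × 10⁻⁵ × 19.6 × (9182)² = 1.118 × 10⁻⁵ × 19.6 × 84,309,124 ≈ 18,474.5 × g
Target RCF = 18,474.5 + 24,300 = 42,774.5 × g
N² = 42,774.5 / (21.9128 × 10⁻⁵) = 195,203,260
N ≈ √195,203,260 ≈ 13,971.5

13970 RPM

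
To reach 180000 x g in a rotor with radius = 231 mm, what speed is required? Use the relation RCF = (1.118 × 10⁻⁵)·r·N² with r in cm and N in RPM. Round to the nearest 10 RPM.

r = 231 mm = 23.1 cm
RCF = 1.118 × 10⁻⁵ × r × N²
180,000 = 1.118 × 10⁻⁵ × 23.1 × N²
N² = 180,000 / (25.8258 × 10⁻⁵) = 696,977,441
N ≈ √696,977,441 ≈ 26,400.3

N ≈ 26400 RPM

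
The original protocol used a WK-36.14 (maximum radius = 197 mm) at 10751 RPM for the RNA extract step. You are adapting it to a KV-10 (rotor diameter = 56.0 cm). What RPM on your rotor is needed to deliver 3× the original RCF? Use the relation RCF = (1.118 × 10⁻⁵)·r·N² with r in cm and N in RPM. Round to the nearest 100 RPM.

15600 RPM

Original rotor: r = 197 mm = 19.7 cm
RCF_original = 1.118 × 10⁻⁵ × 19.7 × (10751)² = 1.118 × 10⁻⁵ × 19.7 × 115,584,001 ≈ 25,456.9 × g
Target RCF = 3 × 25,456.9 ≈ 76,370.7 × g
Your rotor: r = 56.0 / 2 = 28 cm
76,370.7 = 1.118 × 10⁻⁵ × 28 × N²
N² = 76,370.7 / (31.304 × 10⁻⁵) = 243,964,669
N ≈ √243,964,669 ≈ 15,619.4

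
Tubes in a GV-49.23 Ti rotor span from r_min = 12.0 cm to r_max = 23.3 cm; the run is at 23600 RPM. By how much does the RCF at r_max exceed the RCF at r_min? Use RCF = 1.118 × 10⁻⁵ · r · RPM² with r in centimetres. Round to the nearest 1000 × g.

RCF_max = 1.118 × 10⁻⁵ × 23.3 × (23600)² = 1.118 × 10⁻⁵ × 23.3 × 556,960,000 ≈ 145,084.7 × g
RCF_min = 1.118 × 10⁻⁵ × 12 × (23600)² = 1.118 × 10⁻⁵ × 12 × 556,960,000 ≈ 74,721.8 × g
ΔRCF = 145,084.7 − 74,721.8 = 70,362.9

70000 x g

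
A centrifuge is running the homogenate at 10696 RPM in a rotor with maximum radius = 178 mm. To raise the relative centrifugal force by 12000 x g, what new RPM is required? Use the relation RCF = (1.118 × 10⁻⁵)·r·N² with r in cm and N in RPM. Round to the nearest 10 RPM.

r = 178 mm = 17.8 cm
Current RCF = 1.118 × 10⁻⁵ × 17.8 × (10696)² = 1.118 × 10⁻⁵ × 17.8 × 114,404,416 ≈ 22,766.9 × g
Target RCF = 22,766.9 + 12,000 = 34,766.9 × g
N² = 34,766.9 / (19.9004 × 10⁻⁵) = 174,704,529
N ≈ √174,704,529 ≈ 13,217.6

N₂ ≈ 13220 RPM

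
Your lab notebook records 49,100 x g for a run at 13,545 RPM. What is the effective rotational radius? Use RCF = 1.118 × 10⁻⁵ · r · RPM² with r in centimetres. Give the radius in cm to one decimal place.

r ≈ 23.9 cm

RCF = 1.118 × 10⁻⁵ × r × N²
49100 = 1.118 × 10⁻⁵ × r × (13545)²
r = 49100 / (1.118 × 10⁻⁵ × 183,467,025) = 49100 / 2051.161 ≈ 23.938 cm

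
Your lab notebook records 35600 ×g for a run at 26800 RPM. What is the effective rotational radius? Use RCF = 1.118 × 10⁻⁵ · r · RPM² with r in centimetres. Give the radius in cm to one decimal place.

RCF = 1.118 × 10⁻⁵ × r × N²
35600 = 1.118 × 10⁻⁵ × r × (26800)²
r = 35600 / (1.118 × 10⁻⁵ × 718,240,000) = 35600 / 8029.923 ≈ 4.433 cm

≈ 4.4 cm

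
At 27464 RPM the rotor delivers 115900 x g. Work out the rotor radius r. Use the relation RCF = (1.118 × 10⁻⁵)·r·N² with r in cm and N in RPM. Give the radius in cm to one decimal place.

≈ 13.7 cm

115900 = 1.118 × 10⁻⁵ × r × (27464)²
r = 115900 / (1.118 × 10⁻⁵ × 754,271,296) = 115900 / 8432.753 ≈ 13.744 cm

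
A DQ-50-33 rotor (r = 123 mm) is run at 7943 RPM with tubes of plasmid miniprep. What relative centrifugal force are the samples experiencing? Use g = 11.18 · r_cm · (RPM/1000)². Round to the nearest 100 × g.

RCF ≈ 8700 x g

r = 123 mm = 12.3 cm
RCF = 11.18 × 12.3 × (7.943)² = 11.18 × 12.3 × 63.091249 ≈ 8,675.9 × g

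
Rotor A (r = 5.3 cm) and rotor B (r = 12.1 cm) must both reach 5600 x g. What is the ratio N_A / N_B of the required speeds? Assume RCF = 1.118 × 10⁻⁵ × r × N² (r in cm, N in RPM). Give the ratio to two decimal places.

1.51

At fixed RCF, N ∝ 1/√r, so N_A/N_B = √(r_B/r_A) = √(12.1/5.3) = √2.283019 = 1.5110.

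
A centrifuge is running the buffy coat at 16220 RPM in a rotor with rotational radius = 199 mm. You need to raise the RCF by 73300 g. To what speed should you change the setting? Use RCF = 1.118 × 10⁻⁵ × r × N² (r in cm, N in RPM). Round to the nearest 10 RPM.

24340 RPM

r = 199 mm = 19.9 cm
Current RCF = 1.118 × 10⁻⁵ × 19.9 × (16220)² = 1.118 × 10⁻⁵ × 19.9 × 263,088,400 ≈ 58,532.4 × g
Target RCF = 58,532.4 + 73,300 = 131,832.4 × g
N² = 131,832.4 / (22.2482 × 10⁻⁵) = 592,553,105
N ≈ √592,553,105 ≈ 24,342.4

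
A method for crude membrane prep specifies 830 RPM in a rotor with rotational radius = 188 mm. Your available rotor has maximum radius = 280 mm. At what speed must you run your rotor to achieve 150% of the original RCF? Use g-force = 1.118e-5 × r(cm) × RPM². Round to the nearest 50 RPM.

Original rotor: r = 188 mm = 18.8 cm
RCF_original = 1.118 × 10⁻⁵ × 18.8 × (830)² = 1.118 × 10⁻⁵ × 18.8 × 688,900 ≈ 144.8 × g
Target RCF = 1.5 × 144.8 ≈ 217.2 × g
Your rotor: r = 280 mm = 28.0 cm
217.2 = 1.118 × 10⁻⁵ × 28 × N²
N² = 217.2 / (31.304 × 10⁻⁵) = 693,841
N ≈ √693,841 ≈ 833.0

≈ 850 RPM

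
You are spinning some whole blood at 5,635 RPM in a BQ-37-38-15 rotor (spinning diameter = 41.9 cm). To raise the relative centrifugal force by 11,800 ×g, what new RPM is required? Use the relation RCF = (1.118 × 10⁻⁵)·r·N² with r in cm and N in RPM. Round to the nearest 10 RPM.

≈ 9060 RPM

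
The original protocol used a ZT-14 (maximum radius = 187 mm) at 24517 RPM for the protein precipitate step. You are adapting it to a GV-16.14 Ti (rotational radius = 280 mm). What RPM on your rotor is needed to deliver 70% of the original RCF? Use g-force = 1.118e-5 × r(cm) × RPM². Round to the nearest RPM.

≈ 16763 RPM

Original rotor: r = 187 mm = 18.7 cm
RCF_original = 1.118 × 10⁻⁵ × 18.7 × (24517)² = 1.118 × 10⁻⁵ × 18.7 × 601,083,289 ≈ 125,666.1 × g
Target RCF = 0.7 × 125,666.1 ≈ 87,966.3 × g
Your rotor: r = 280 mm = 28.0 cm
87,966.3 = 1.118 × 10⁻⁵ × 28 × N²
N² = 87,966.3 / (31.304 × 10⁻⁵) = 281,006,581
N ≈ √281,006,581 ≈ 16,763.3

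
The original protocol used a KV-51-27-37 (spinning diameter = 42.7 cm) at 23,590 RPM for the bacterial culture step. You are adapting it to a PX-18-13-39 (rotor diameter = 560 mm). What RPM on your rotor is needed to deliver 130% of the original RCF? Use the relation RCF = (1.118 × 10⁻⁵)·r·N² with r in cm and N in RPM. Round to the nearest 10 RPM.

≈ 23490 RPM

Original rotor: r = 42.7 / 2 = 21.35 cm
RCF = 1.118 × 10⁻⁵ × r × N²
RCF_original = 1.118 × 10⁻⁵ × 21.35 × (23590)² = 1.118 × 10⁻⁵ × 21.35 × 556,488,100 ≈ 132,829.8 × g
Target RCF = 1.3 × 132,829.8 ≈ 172,678.7 × g
Your rotor: r = 560 mm / 2 = 280 mm = 28 cm
172,678.7 = 1.118 × 10⁻⁵ × 28 × N²
N² = 172,678.7 / (31.304 × 10⁻⁵) = 551,618,643
N ≈ √551,618,643 ≈ 23,486.6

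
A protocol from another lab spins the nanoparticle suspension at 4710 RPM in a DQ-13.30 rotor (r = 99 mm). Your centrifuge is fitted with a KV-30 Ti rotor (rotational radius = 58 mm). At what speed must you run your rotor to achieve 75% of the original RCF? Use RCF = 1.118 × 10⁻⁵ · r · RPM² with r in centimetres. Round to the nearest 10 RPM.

≈ 5330 RPM

Original rotor: r = 99 mm = 9.9 cm
RCF_original = 1.118 × 10⁻⁵ × 9.9 × (4710)² = 1.118 × 10⁻⁵ × 9.9 × 22,184,100 ≈ 2,455.4 × g
Target RCF = 0.75 × 2,455.4 ≈ 1,841.6 × g
Your rotor: r = 58 mm = 5.8 cm
1,841.6 = 1.118 × 10⁻⁵ × 5.8 × N²
N² = 1,841.6 / (6.4844 × 10⁻⁵) = 28,400,469
N ≈ √28,400,469 ≈ 5,329.2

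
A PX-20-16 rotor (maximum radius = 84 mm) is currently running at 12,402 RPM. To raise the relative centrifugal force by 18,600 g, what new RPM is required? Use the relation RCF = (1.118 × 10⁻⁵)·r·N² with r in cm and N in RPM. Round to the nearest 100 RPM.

≈ 18800 RPM

r = 84 mm = 8.4 cm
Current RCF = 1.118 × 10⁻⁵ × 8.4 × (12402)² = 1.118 × 10⁻⁵ × 8.4 × 153,809,604 ≈ 14,444.6 × g
Target RCF = 14,444.6 + 18,600 = 33,044.6 × g
N² = 33,044.6 / (9.3912 × 10⁻⁵) = 351,867,706
N ≈ √351,867,706 ≈ 18,758.1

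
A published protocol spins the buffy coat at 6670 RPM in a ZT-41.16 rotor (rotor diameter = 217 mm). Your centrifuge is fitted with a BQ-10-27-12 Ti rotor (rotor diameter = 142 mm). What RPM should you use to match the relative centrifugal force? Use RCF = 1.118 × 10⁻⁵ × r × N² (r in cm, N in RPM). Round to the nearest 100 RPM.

Original rotor: r = 217 mm / 2 = 108.5 mm = 10.85 cm
RCF = 1.118 × 10⁻⁵ × r × N²
RCF_original = 1.118 × 10⁻⁵ × 10.85 × (6670)² = 1.118 × 10⁻⁵ × 10.85 × 44,488,900 ≈ 5,396.6 × g
Your rotor: r = 142 mm / 2 = 71 mm = 7.1 cm
5,396.6 = 1.118 × 10⁻⁵ × 7.1 × N²
N² = 5,396.6 / (7.9378 × 10⁻⁵) = 67,986,092
N ≈ √67,986,092 ≈ 8,245.4

8200 RPM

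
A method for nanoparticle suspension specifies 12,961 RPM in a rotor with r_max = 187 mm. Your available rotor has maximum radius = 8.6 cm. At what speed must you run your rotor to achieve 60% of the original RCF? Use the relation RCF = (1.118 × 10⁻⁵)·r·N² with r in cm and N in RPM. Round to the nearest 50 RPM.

14800 RPM

Original rotor: r = 187 mm = 18.7 cm
RCF_original = 1.118 × 10⁻⁵ × 18.7 × (12961)² = 1.118 × 10⁻⁵ × 18.7 × 167,987,521 ≈ 35,120.5 × g
Target RCF = 0.6 × 35,120.5 ≈ 21,072.3 × g
21,072.3 = 1.118 × 10⁻⁵ × 8.6 × N²
N² = 21,072.3 / (9.6148 × 10⁻⁵) = 219,165,245
N ≈ √219,165,245 ≈ 14,804.2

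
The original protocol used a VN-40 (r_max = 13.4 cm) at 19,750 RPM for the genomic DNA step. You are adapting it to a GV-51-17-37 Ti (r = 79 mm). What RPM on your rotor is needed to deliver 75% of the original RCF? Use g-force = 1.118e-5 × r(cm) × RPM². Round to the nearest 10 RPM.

22280 RPM

RCF = 1.118 × 10⁻⁵ × r × N²
RCF_original = 1.118 × 10⁻⁵ × 13.4 × (19750)² = 1.118 × 10⁻⁵ × 13.4 × 390,062,500 ≈ 58,436 × g
Target RCF = 0.75 × 58,436 ≈ 43,827 × g
Your rotor: r = 79 mm = 7.9 cm
43,827 = 1.118 × 10⁻⁵ × 7.9 × N²
N² = 43,827 / (8.8322 × 10⁻⁵) = 496,218,383
N ≈ √496,218,383 ≈ 22,276.0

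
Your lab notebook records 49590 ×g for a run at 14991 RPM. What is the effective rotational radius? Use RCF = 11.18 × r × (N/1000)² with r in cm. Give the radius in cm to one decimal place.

≈ 19.7 cm

RCF = 11.18 × r × (N/1000)²
49590 = 11.18 × r × (14.991)²
r = 49590 / (11.18 × 224.730081) = 49590 / 2512.482 ≈ 19.737 cm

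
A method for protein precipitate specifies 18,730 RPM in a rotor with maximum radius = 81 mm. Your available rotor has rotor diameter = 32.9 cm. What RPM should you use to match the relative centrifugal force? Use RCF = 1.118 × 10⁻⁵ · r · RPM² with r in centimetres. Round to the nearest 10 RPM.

Original rotor: r = 81 mm = 8.1 cm
RCF = 1.118 × 10⁻⁵ × r × N²
RCF_original = 1.118 × 10⁻⁵ × 8.1 × (18730)² = 1.118 × 10⁻⁵ × 8.1 × 350,812,900 ≈ 31,768.9 × g
Your rotor: r = 32.9 / 2 = 16.45 cm
31,768.9 = 1.118 × 10⁻⁵ × 16.45 × N²
N² = 31,768.9 / (18.3911 × 10⁻⁵) = 172,740,619
N ≈ √172,740,619 ≈ 13,143.1

≈ 13140 RPM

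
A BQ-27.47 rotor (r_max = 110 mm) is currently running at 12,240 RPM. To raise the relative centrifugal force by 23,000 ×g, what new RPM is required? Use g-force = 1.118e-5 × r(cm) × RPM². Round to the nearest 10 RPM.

r = 110 mm = 11.0 cm
Current RCF = 1.118 × 10⁻⁵ × 11 × (12240)² = 1.118 × 10⁻⁵ × 11 × 149,817,600 ≈ 18,424.6 × g
Target RCF = 18,424.6 + 23,000 = 41,424.6 × g
N² = 41,424.6 / (12.298 × 10⁻⁵) = 336,840,137
N ≈ √336,840,137 ≈ 18,353.2

≈ 18350 RPM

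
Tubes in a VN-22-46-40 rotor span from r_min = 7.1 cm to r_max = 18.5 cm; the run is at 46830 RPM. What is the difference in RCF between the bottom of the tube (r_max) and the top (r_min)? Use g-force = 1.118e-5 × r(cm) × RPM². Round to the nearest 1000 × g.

≈ 280000 g

RCF_max = 1.118 × 10⁻⁵ × 18.5 × (46830)² = 1.118 × 10⁻⁵ × 18.5 × 2,193,048,900 ≈ 453,588.3 × g
RCF_min = 1.118 × 10⁻⁵ × 7.1 × (46830)² = 1.118 × 10⁻⁵ × 7.1 × 2,193,048,900 ≈ 174,079.8 × g
ΔRCF = 453,588.3 − 174,079.8 = 279,508.5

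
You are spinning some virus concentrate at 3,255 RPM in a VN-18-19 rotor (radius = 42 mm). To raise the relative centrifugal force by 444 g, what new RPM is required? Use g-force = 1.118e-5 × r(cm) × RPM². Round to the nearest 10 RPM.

r = 42 mm = 4.2 cm
Current RCF = 1.118 × 10⁻⁵ × 4.2 × (3255)² = 1.118 × 10⁻⁵ × 4.2 × 10,595,025 ≈ 497.5 × g
Target RCF = 497.5 + 444 = 941.5 × g
N² = 941.5 / (4.6956 × 10⁻⁵) = 20,050,686
N ≈ √20,050,686 ≈ 4,477.8

N₂ ≈ 4480 RPM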